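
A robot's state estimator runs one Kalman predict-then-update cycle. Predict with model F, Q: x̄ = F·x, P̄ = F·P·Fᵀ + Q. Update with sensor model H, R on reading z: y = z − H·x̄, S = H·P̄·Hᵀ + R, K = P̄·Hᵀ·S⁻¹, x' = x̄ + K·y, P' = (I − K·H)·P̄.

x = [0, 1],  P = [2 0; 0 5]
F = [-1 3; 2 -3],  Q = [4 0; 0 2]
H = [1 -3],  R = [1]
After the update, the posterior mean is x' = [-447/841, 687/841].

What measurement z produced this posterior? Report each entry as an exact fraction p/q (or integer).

z = [-3]

x̄ = F·x = [3, -3]
P̄ = F·P·Fᵀ + Q = [51 -49; -49 55]
S = H·P̄·Hᵀ + R = [841]
K = P̄·Hᵀ·S⁻¹ = [198/841; -214/841]
x' − x̄ = [-2970/841, 3210/841] = K·y
y = (KᵀK)⁻¹·Kᵀ·(x' − x̄) = [-15]
z = y + H·x̄ = [-15] + [12] = [-3]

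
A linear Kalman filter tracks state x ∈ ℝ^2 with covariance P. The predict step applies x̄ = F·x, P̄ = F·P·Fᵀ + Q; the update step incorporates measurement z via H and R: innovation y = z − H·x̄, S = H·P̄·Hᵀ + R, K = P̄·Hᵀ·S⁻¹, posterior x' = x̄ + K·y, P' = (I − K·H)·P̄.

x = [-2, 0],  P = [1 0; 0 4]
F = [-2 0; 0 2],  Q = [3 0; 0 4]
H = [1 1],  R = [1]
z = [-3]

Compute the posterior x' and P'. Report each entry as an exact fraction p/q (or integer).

x' = [9/4, -5]
P' = [21/4 -5; -5 40/7]

x̄ = F·x = [4, 0]
P̄ = F·P·Fᵀ + Q = [7 0; 0 20]
y = z − H·x̄ = [-7]
S = H·P̄·Hᵀ + R = [28]
K = P̄·Hᵀ·S⁻¹ = [1/4; 5/7]
x' = x̄ + K·y = [9/4, -5]
P' = (I − K·H)·P̄ = [21/4 -5; -5 40/7]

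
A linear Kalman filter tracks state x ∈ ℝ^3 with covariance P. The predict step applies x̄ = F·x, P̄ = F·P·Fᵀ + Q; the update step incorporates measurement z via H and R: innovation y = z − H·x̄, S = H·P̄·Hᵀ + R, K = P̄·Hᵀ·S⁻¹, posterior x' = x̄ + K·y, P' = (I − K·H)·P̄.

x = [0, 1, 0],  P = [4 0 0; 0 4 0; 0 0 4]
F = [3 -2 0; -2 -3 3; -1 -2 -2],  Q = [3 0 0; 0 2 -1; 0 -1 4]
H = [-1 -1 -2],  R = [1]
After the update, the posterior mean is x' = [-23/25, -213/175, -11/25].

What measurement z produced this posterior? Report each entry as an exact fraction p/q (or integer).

z = [3]

x̄ = F·x = [-2, -3, -2]
P̄ = F·P·Fᵀ + Q = [55 0 4; 0 90 7; 4 7 40]
S = H·P̄·Hᵀ + R = [350]
K = P̄·Hᵀ·S⁻¹ = [-9/50; -52/175; -13/50]
x' − x̄ = [27/25, 312/175, 39/25] = K·y
y = (KᵀK)⁻¹·Kᵀ·(x' − x̄) = [-6]
z = y + H·x̄ = [-6] + [9] = [3]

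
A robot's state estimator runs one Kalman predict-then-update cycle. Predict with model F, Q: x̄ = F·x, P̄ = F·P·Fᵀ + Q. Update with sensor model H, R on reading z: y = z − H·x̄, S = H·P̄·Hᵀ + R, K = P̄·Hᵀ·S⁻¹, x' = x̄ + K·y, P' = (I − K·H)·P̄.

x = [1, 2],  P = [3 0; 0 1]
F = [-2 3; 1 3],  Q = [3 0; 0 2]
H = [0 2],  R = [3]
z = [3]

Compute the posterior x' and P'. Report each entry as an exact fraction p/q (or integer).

x̄ = F·x = [4, 7]
P̄ = F·P·Fᵀ + Q = [24 3; 3 14]
y = z − H·x̄ = [-11]
S = H·P̄·Hᵀ + R = [59]
K = P̄·Hᵀ·S⁻¹ = [6/59; 28/59]
x' = x̄ + K·y = [170/59, 105/59]
P' = (I − K·H)·P̄ = [1380/59 9/59; 9/59 42/59]

x' = [170/59, 105/59]
P' = [1380/59 9/59; 9/59 42/59]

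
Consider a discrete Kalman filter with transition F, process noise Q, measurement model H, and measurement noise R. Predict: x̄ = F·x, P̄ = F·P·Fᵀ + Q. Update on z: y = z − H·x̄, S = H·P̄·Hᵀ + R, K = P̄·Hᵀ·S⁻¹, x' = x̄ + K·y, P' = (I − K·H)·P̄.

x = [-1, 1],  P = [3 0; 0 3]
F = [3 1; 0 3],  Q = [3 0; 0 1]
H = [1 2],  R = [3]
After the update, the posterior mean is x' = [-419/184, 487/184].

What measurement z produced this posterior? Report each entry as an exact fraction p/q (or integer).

z = [3]

x̄ = F·x = [-2, 3]
P̄ = F·P·Fᵀ + Q = [33 9; 9 28]
S = H·P̄·Hᵀ + R = [184]
K = P̄·Hᵀ·S⁻¹ = [51/184; 65/184]
x' − x̄ = [-51/184, -65/184] = K·y
y = (KᵀK)⁻¹·Kᵀ·(x' − x̄) = [-1]
z = y + H·x̄ = [-1] + [4] = [3]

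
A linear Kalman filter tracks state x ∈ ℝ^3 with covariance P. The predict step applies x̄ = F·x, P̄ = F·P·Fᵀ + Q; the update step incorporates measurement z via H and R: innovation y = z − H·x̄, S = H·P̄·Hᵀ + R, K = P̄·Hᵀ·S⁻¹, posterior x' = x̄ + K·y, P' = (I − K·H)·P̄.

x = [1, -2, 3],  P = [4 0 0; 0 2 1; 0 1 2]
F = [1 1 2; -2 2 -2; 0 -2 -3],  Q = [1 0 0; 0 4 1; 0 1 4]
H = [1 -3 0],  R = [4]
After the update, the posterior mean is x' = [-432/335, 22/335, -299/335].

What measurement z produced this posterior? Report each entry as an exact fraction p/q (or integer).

z = [-2]

x̄ = F·x = [5, -12, -5]
P̄ = F·P·Fᵀ + Q = [19 -10 -23; -10 28 3; -23 3 42]
S = H·P̄·Hᵀ + R = [335]
K = P̄·Hᵀ·S⁻¹ = [49/335; -94/335; -32/335]
x' − x̄ = [-2107/335, 4042/335, 1376/335] = K·y
y = (KᵀK)⁻¹·Kᵀ·(x' − x̄) = [-43]
z = y + H·x̄ = [-43] + [41] = [-2]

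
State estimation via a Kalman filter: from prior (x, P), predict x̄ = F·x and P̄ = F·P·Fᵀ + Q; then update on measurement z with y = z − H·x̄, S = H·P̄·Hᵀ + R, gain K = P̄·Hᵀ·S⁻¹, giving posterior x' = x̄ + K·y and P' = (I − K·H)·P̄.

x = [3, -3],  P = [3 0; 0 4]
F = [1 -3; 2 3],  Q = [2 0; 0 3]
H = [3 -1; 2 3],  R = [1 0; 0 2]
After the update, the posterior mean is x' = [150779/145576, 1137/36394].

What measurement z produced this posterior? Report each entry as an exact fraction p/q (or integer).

z = [3, 2]

x̄ = F·x = [12, -3]
P̄ = F·P·Fᵀ + Q = [41 -30; -30 51]
S = H·P̄·Hᵀ + R = [601 -117; -117 265]
K = P̄·Hᵀ·S⁻¹ = [39609/145576 13093/145576; -6621/36394 9849/36394]
x' − x̄ = [-1596133/145576, 110319/36394] = K·y
y = (KᵀK)⁻¹·Kᵀ·(x' − x̄) = [-36, -13]
z = y + H·x̄ = [-36, -13] + [39, 15] = [3, 2]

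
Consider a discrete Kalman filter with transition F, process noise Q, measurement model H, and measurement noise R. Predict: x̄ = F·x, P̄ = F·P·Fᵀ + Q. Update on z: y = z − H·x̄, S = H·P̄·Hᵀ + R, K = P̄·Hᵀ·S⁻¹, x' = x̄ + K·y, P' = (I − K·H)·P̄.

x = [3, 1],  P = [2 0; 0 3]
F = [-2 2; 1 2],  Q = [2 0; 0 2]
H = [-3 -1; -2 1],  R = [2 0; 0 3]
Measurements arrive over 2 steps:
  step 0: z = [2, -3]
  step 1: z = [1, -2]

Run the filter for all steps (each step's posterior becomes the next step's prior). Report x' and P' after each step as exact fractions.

step 0: x̄ = F·x = [-4, 5]
step 0: P̄ = F·P·Fᵀ + Q = [22 8; 8 16]
step 0: y = z − H·x̄ = [-5, -16]
step 0: S = H·P̄·Hᵀ + R = [264 108; 108 75]
step 0: K = P̄·Hᵀ·S⁻¹ = [-277/1356 -21/113; -125/339 60/113]
step 0: x' = x̄ + K·y = [-7/1356, -560/339]
step 0: P' = (I − K·H)·P̄ = [131/678 -58/339; -58/339 424/339]
step 1: x̄ = F·x = [-2233/678, -4487/1356]
step 1: P̄ = F·P·Fᵀ + Q = [3100/339 1681/339; 1681/339 4415/678]
step 1: y = z − H·x̄ = [-16529/1356, -7157/1356]
step 1: S = H·P̄·Hᵀ + R = [81743/678 29423/678; 29423/678 17801/678]
step 1: K = P̄·Hᵀ·S⁻¹ = [-184396/869313 -136586/869313; -280523/869313 350912/869313]
step 1: x' = x̄ + K·y = [35171/289771, -436411/289771]
step 1: P' = (I − K·H)·P̄ = [155710/869313 -98338/869313; -98338/869313 856060/869313]

step 0: x' = [-7/1356, -560/339], P' = [131/678 -58/339; -58/339 424/339]
step 1: x' = [35171/289771, -436411/289771], P' = [155710/869313 -98338/869313; -98338/869313 856060/869313]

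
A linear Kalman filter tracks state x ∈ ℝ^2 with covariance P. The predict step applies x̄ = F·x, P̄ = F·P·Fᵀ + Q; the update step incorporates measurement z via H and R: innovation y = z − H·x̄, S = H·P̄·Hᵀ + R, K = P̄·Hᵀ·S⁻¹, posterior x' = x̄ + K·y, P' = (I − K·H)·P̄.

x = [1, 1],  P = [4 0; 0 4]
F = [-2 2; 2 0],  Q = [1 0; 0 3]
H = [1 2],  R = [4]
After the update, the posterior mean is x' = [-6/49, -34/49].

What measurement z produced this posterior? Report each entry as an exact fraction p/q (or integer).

z = [-2]

x̄ = F·x = [0, 2]
P̄ = F·P·Fᵀ + Q = [33 -16; -16 19]
S = H·P̄·Hᵀ + R = [49]
K = P̄·Hᵀ·S⁻¹ = [1/49; 22/49]
x' − x̄ = [-6/49, -132/49] = K·y
y = (KᵀK)⁻¹·Kᵀ·(x' − x̄) = [-6]
z = y + H·x̄ = [-6] + [4] = [-2]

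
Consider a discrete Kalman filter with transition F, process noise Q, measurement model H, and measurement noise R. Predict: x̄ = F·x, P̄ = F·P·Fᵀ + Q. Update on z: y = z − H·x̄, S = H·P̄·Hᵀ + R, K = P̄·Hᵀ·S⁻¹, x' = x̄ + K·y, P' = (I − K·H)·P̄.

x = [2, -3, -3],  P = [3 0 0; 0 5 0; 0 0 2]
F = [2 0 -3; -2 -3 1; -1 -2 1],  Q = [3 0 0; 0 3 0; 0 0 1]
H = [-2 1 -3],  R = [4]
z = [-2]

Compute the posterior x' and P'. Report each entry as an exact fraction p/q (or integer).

x' = [43/11, -34/33, -67/33]
P' = [171/11 -262/11 -196/11; -262/11 1982/33 1190/33; -196/11 1190/33 794/33]

x̄ = F·x = [13, 2, 1]
P̄ = F·P·Fᵀ + Q = [33 -18 -12; -18 62 38; -12 38 26]
y = z − H·x̄ = [25]
S = H·P̄·Hᵀ + R = [132]
K = P̄·Hᵀ·S⁻¹ = [-4/11; -4/33; -4/33]
x' = x̄ + K·y = [43/11, -34/33, -67/33]
P' = (I − K·H)·P̄ = [171/11 -262/11 -196/11; -262/11 1982/33 1190/33; -196/11 1190/33 794/33]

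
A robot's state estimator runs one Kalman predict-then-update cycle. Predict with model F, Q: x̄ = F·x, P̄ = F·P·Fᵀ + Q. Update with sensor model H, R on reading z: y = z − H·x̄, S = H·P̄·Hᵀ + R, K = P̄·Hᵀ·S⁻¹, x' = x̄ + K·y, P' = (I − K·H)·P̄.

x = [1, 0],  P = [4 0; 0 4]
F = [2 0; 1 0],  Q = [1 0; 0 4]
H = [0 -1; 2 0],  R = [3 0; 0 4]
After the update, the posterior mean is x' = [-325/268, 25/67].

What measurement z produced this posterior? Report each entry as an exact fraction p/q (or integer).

x̄ = F·x = [2, 1]
P̄ = F·P·Fᵀ + Q = [17 8; 8 8]
S = H·P̄·Hᵀ + R = [11 -16; -16 72]
K = P̄·Hᵀ·S⁻¹ = [-4/67 123/268; -40/67 6/67]
x' − x̄ = [-861/268, -42/67] = K·y
y = (KᵀK)⁻¹·Kᵀ·(x' − x̄) = [0, -7]
z = y + H·x̄ = [0, -7] + [-1, 4] = [-1, -3]

z = [-1, -3]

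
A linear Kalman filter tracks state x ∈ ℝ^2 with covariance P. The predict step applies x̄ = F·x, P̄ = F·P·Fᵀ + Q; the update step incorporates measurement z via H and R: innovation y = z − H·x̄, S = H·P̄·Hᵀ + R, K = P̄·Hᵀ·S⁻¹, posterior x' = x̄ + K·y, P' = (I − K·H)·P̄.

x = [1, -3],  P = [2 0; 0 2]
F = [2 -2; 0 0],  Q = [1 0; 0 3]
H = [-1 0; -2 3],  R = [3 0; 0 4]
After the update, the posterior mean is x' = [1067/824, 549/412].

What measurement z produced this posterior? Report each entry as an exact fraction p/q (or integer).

x̄ = F·x = [8, 0]
P̄ = F·P·Fᵀ + Q = [17 0; 0 3]
S = H·P̄·Hᵀ + R = [20 34; 34 99]
K = P̄·Hᵀ·S⁻¹ = [-527/824 -51/412; -153/412 45/206]
x' − x̄ = [-5525/824, 549/412] = K·y
y = (KᵀK)⁻¹·Kᵀ·(x' − x̄) = [7, 18]
z = y + H·x̄ = [7, 18] + [-8, -16] = [-1, 2]

z = [-1, 2]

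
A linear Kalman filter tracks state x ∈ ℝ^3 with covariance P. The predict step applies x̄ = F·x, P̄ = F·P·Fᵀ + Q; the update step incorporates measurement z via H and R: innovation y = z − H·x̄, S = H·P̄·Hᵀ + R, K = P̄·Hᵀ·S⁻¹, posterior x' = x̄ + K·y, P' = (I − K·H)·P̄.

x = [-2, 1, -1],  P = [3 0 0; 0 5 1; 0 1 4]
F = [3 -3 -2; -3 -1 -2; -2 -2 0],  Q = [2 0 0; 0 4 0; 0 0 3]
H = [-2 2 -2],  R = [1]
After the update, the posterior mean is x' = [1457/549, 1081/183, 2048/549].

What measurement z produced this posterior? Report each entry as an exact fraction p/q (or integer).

z = [-1]

x̄ = F·x = [-7, 7, 2]
P̄ = F·P·Fᵀ + Q = [102 12 16; 12 56 32; 16 32 35]
S = H·P̄·Hᵀ + R = [549]
K = P̄·Hᵀ·S⁻¹ = [-212/549; 8/183; -38/549]
x' − x̄ = [5300/549, -200/183, 950/549] = K·y
y = (KᵀK)⁻¹·Kᵀ·(x' − x̄) = [-25]
z = y + H·x̄ = [-25] + [24] = [-1]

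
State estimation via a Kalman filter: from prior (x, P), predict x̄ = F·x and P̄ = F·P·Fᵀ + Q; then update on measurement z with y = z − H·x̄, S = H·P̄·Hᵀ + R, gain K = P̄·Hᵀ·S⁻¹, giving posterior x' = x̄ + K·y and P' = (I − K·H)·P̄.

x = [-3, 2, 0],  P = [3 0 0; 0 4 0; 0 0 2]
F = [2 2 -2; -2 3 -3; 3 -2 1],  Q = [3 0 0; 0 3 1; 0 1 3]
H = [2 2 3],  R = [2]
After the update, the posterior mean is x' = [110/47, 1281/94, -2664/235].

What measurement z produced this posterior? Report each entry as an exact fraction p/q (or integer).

z = [-2]

x̄ = F·x = [-2, 12, -13]
P̄ = F·P·Fᵀ + Q = [39 24 -2; 24 69 -47; -2 -47 48]
S = H·P̄·Hᵀ + R = [470]
K = P̄·Hᵀ·S⁻¹ = [12/47; 9/94; 23/235]
x' − x̄ = [204/47, 153/94, 391/235] = K·y
y = (KᵀK)⁻¹·Kᵀ·(x' − x̄) = [17]
z = y + H·x̄ = [17] + [-19] = [-2]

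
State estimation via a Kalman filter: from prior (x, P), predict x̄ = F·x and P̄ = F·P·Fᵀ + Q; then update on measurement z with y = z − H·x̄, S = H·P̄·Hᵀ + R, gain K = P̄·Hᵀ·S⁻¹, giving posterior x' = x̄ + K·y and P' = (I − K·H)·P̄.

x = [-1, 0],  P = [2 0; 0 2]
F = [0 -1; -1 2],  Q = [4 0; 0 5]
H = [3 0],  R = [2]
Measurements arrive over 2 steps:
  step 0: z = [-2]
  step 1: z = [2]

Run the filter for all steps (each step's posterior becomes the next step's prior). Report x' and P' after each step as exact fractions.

step 0: x' = [-9/14, 10/7], P' = [3/14 -1/7; -1/7 87/7]
step 1: x' = [670/1049, 743/2098], P' = [230/1049 -350/1049; -350/1049 37689/2098]

step 0: x̄ = F·x = [0, 1]
step 0: P̄ = F·P·Fᵀ + Q = [6 -4; -4 15]
step 0: y = z − H·x̄ = [-2]
step 0: S = H·P̄·Hᵀ + R = [56]
step 0: K = P̄·Hᵀ·S⁻¹ = [9/28; -3/14]
step 0: x' = x̄ + K·y = [-9/14, 10/7]
step 0: P' = (I − K·H)·P̄ = [3/14 -1/7; -1/7 87/7]
step 1: x̄ = F·x = [-10/7, 7/2]
step 1: P̄ = F·P·Fᵀ + Q = [115/7 -25; -25 111/2]
step 1: y = z − H·x̄ = [44/7]
step 1: S = H·P̄·Hᵀ + R = [1049/7]
step 1: K = P̄·Hᵀ·S⁻¹ = [345/1049; -525/1049]
step 1: x' = x̄ + K·y = [670/1049, 743/2098]
step 1: P' = (I − K·H)·P̄ = [230/1049 -350/1049; -350/1049 37689/2098]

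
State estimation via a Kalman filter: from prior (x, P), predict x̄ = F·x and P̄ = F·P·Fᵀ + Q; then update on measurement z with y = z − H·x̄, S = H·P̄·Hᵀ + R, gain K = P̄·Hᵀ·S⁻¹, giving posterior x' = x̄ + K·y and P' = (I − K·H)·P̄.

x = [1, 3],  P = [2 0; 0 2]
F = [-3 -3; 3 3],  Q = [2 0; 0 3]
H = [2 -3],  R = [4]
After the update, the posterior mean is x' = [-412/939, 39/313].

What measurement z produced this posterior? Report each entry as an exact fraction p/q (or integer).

z = [-1]

x̄ = F·x = [-12, 12]
P̄ = F·P·Fᵀ + Q = [38 -36; -36 39]
S = H·P̄·Hᵀ + R = [939]
K = P̄·Hᵀ·S⁻¹ = [184/939; -63/313]
x' − x̄ = [10856/939, -3717/313] = K·y
y = (KᵀK)⁻¹·Kᵀ·(x' − x̄) = [59]
z = y + H·x̄ = [59] + [-60] = [-1]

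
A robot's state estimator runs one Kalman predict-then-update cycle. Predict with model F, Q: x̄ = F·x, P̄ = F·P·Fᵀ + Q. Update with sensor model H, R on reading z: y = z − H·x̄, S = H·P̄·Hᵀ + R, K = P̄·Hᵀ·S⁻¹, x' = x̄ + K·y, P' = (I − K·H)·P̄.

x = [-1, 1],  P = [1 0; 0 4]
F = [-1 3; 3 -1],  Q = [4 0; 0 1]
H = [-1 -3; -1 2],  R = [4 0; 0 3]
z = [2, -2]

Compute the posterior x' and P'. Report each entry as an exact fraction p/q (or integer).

x' = [2031/4798, -4129/4798]
P' = [15499/9596 -529/9596; -529/9596 2611/9596]

x̄ = F·x = [4, -4]
P̄ = F·P·Fᵀ + Q = [41 -15; -15 14]
y = z − H·x̄ = [-6, 10]
S = H·P̄·Hᵀ + R = [81 -58; -58 160]
K = P̄·Hᵀ·S⁻¹ = [-1739/4798 -5519/9596; -913/4798 1917/9596]
x' = x̄ + K·y = [2031/4798, -4129/4798]
P' = (I − K·H)·P̄ = [15499/9596 -529/9596; -529/9596 2611/9596]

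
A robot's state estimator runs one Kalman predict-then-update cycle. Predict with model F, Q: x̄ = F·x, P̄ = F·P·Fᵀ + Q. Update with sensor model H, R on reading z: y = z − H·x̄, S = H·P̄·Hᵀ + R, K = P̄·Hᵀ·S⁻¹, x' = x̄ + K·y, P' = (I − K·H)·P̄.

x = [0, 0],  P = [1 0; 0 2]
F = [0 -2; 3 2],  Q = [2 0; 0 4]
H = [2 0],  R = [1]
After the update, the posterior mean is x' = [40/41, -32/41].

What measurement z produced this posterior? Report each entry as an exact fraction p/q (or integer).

z = [2]

x̄ = F·x = [0, 0]
P̄ = F·P·Fᵀ + Q = [10 -8; -8 21]
S = H·P̄·Hᵀ + R = [41]
K = P̄·Hᵀ·S⁻¹ = [20/41; -16/41]
x' − x̄ = [40/41, -32/41] = K·y
y = (KᵀK)⁻¹·Kᵀ·(x' − x̄) = [2]
z = y + H·x̄ = [2] + [0] = [2]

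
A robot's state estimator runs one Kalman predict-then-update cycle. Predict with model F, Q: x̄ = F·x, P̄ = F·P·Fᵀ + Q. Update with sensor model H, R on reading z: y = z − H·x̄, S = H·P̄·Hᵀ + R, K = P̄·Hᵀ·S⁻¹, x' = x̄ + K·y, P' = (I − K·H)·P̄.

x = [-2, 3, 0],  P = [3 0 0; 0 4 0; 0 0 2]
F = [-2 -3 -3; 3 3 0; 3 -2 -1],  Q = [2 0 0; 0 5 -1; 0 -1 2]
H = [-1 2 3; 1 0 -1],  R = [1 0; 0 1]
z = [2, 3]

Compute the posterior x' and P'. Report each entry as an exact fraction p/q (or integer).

x' = [-46947/11215, 102469/11215, -76949/11215]
P' = [317308/11215 -295146/11215 303336/11215; -295146/11215 298492/11215 -296462/11215; 303336/11215 -296462/11215 299647/11215]

x̄ = F·x = [-5, 3, -12]
P̄ = F·P·Fᵀ + Q = [68 -54 12; -54 68 2; 12 2 47]
y = z − H·x̄ = [27, -4]
S = H·P̄·Hᵀ + R = [932 -273; -273 92]
K = P̄·Hᵀ·S⁻¹ = [2408/11215 13972/11215; 2744/11215 1316/11215; 2681/11215 3689/11215]
x' = x̄ + K·y = [-46947/11215, 102469/11215, -76949/11215]
P' = (I − K·H)·P̄ = [317308/11215 -295146/11215 303336/11215; -295146/11215 298492/11215 -296462/11215; 303336/11215 -296462/11215 299647/11215]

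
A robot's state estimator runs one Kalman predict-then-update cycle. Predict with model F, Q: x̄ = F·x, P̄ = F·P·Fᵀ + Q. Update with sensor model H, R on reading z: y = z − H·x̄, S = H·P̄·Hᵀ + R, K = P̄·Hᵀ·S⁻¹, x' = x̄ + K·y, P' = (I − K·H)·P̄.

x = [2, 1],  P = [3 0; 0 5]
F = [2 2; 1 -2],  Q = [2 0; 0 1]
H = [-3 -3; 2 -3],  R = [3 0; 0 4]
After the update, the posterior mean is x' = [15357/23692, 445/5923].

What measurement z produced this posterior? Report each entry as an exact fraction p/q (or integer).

z = [-2, 1]

x̄ = F·x = [6, 0]
P̄ = F·P·Fᵀ + Q = [34 -14; -14 24]
S = H·P̄·Hᵀ + R = [273 -30; -30 524]
K = P̄·Hᵀ·S⁻¹ = [-2345/11846 4705/23692; -780/5923 -1175/5923]
x' − x̄ = [-126795/23692, 445/5923] = K·y
y = (KᵀK)⁻¹·Kᵀ·(x' − x̄) = [16, -11]
z = y + H·x̄ = [16, -11] + [-18, 12] = [-2, 1]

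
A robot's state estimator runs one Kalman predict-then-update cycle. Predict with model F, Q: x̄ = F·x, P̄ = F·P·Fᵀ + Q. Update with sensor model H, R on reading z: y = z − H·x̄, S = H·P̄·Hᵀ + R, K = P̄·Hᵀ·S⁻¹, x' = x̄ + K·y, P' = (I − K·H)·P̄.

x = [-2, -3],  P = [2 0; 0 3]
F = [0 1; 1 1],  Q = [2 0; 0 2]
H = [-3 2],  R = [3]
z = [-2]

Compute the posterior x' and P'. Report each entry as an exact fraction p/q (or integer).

x' = [-111/40, -41/8]
P' = [119/40 33/8; 33/8 51/8]

x̄ = F·x = [-3, -5]
P̄ = F·P·Fᵀ + Q = [5 3; 3 7]
y = z − H·x̄ = [-1]
S = H·P̄·Hᵀ + R = [40]
K = P̄·Hᵀ·S⁻¹ = [-9/40; 1/8]
x' = x̄ + K·y = [-111/40, -41/8]
P' = (I − K·H)·P̄ = [119/40 33/8; 33/8 51/8]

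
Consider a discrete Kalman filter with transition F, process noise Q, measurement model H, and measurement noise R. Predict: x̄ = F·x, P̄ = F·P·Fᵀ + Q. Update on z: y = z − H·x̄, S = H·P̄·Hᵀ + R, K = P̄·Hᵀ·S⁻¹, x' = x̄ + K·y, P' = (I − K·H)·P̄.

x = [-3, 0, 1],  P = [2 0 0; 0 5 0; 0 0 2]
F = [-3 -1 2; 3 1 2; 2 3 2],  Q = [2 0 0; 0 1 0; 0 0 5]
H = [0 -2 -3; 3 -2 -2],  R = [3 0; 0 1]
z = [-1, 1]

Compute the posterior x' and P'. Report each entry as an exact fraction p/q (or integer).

x̄ = F·x = [11, -7, -4]
P̄ = F·P·Fᵀ + Q = [33 -15 -19; -15 32 35; -19 35 66]
y = z − H·x̄ = [-27, -54]
S = H·P̄·Hᵀ + R = [1145 1135; 1135 1378]
K = P̄·Hᵀ·S⁻¹ = [-69659/289585 18494/57917; -29717/289585 -2628/57917; -75339/289585 1525/57917]
x' = x̄ + K·y = [72848/289585, -515176/289585, 464063/289585]
P' = (I − K·H)·P̄ = [174148/289585 435984/289585 -220997/289585; 435984/289585 1892487/289585 -1231941/289585; -220997/289585 -1231941/289585 896633/289585]

x' = [72848/289585, -515176/289585, 464063/289585]
P' = [174148/289585 435984/289585 -220997/289585; 435984/289585 1892487/289585 -1231941/289585; -220997/289585 -1231941/289585 896633/289585]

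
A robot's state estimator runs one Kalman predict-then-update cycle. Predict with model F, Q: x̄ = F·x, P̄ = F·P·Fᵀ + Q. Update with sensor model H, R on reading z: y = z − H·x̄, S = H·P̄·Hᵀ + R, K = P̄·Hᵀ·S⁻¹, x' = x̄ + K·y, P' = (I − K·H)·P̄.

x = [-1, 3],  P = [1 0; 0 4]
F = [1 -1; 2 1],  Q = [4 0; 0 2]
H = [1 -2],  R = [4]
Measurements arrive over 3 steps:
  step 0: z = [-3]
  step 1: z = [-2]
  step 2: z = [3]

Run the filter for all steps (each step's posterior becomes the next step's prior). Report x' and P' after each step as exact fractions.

step 0: x' = [-205/61, -5/61], P' = [380/61 164/61; 164/61 126/61]
step 1: x' = [-10712/4241, -1867/4241], P' = [27140/4241 14088/4241; 14088/4241 11422/4241]
step 2: x' = [-608075/334249, -830425/334249], P' = [2048100/334249 1054240/334249; 1054240/334249 867982/334249]

step 0: x̄ = F·x = [-4, 1]
step 0: P̄ = F·P·Fᵀ + Q = [9 -2; -2 10]
step 0: y = z − H·x̄ = [3]
step 0: S = H·P̄·Hᵀ + R = [61]
step 0: K = P̄·Hᵀ·S⁻¹ = [13/61; -22/61]
step 0: x' = x̄ + K·y = [-205/61, -5/61]
step 0: P' = (I − K·H)·P̄ = [380/61 164/61; 164/61 126/61]
step 1: x̄ = F·x = [-200/61, -415/61]
step 1: P̄ = F·P·Fᵀ + Q = [422/61 470/61; 470/61 2424/61]
step 1: y = z − H·x̄ = [-752/61]
step 1: S = H·P̄·Hᵀ + R = [8482/61]
step 1: K = P̄·Hᵀ·S⁻¹ = [-259/4241; -2189/4241]
step 1: x' = x̄ + K·y = [-10712/4241, -1867/4241]
step 1: P' = (I − K·H)·P̄ = [27140/4241 14088/4241; 14088/4241 11422/4241]
step 2: x̄ = F·x = [-8845/4241, -23291/4241]
step 2: P̄ = F·P·Fᵀ + Q = [27350/4241 28770/4241; 28770/4241 184816/4241]
step 2: y = z − H·x̄ = [-25014/4241]
step 2: S = H·P̄·Hᵀ + R = [668498/4241]
step 2: K = P̄·Hᵀ·S⁻¹ = [-15095/334249; -170431/334249]
step 2: x' = x̄ + K·y = [-608075/334249, -830425/334249]
step 2: P' = (I − K·H)·P̄ = [2048100/334249 1054240/334249; 1054240/334249 867982/334249]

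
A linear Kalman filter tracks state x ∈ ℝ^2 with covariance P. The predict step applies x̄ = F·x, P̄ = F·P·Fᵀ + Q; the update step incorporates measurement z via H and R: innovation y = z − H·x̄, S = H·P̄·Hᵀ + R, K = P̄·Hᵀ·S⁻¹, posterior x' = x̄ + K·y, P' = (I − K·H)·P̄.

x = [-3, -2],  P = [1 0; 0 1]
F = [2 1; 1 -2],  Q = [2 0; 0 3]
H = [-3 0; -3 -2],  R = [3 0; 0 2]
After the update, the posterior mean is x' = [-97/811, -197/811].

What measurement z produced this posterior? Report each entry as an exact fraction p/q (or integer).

x̄ = F·x = [-8, 1]
P̄ = F·P·Fᵀ + Q = [7 0; 0 8]
S = H·P̄·Hᵀ + R = [66 63; 63 97]
K = P̄·Hᵀ·S⁻¹ = [-238/811 -21/811; 336/811 -352/811]
x' − x̄ = [6391/811, -1008/811] = K·y
y = (KᵀK)⁻¹·Kᵀ·(x' − x̄) = [-25, -21]
z = y + H·x̄ = [-25, -21] + [24, 22] = [-1, 1]

z = [-1, 1]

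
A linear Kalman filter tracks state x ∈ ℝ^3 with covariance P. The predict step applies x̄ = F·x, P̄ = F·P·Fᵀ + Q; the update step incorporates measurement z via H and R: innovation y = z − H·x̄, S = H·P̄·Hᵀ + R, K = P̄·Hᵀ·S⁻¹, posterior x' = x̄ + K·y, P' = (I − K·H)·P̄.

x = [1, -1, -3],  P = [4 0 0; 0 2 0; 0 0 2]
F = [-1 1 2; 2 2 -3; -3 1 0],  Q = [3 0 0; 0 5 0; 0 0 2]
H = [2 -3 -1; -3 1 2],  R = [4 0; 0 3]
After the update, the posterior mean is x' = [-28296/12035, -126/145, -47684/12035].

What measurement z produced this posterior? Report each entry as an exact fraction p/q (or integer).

x̄ = F·x = [-8, 9, -4]
P̄ = F·P·Fᵀ + Q = [17 -16 14; -16 47 -20; 14 -20 40]
S = H·P̄·Hᵀ + R = [551 -261; -261 211]
K = P̄·Hᵀ·S⁻¹ = [4169/48140 -129/1660; -54/145 -1/5; 7413/24070 387/830]
x' − x̄ = [67984/12035, -1431/145, 456/12035] = K·y
y = (KᵀK)⁻¹·Kᵀ·(x' − x̄) = [41, -27]
z = y + H·x̄ = [41, -27] + [-39, 25] = [2, -2]

z = [2, -2]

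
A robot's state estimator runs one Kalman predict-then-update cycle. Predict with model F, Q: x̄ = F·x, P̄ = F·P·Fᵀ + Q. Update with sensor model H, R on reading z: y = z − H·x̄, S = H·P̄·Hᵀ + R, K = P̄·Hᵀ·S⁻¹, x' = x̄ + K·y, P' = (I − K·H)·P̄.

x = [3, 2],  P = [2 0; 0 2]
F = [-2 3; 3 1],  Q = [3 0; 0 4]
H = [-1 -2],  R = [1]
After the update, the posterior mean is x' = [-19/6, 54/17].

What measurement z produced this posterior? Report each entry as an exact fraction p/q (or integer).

z = [-3]

x̄ = F·x = [0, 11]
P̄ = F·P·Fᵀ + Q = [29 -6; -6 24]
S = H·P̄·Hᵀ + R = [102]
K = P̄·Hᵀ·S⁻¹ = [-1/6; -7/17]
x' − x̄ = [-19/6, -133/17] = K·y
y = (KᵀK)⁻¹·Kᵀ·(x' − x̄) = [19]
z = y + H·x̄ = [19] + [-22] = [-3]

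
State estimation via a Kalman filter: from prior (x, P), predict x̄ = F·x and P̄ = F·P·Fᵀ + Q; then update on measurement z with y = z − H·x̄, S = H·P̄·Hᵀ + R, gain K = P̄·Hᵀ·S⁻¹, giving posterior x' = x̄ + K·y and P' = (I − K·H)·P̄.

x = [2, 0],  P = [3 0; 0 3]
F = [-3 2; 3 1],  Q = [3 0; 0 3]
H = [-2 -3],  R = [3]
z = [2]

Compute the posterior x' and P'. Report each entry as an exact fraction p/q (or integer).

x̄ = F·x = [-6, 6]
P̄ = F·P·Fᵀ + Q = [42 -21; -21 33]
y = z − H·x̄ = [8]
S = H·P̄·Hᵀ + R = [216]
K = P̄·Hᵀ·S⁻¹ = [-7/72; -19/72]
x' = x̄ + K·y = [-61/9, 35/9]
P' = (I − K·H)·P̄ = [959/24 -637/24; -637/24 431/24]

x' = [-61/9, 35/9]
P' = [959/24 -637/24; -637/24 431/24]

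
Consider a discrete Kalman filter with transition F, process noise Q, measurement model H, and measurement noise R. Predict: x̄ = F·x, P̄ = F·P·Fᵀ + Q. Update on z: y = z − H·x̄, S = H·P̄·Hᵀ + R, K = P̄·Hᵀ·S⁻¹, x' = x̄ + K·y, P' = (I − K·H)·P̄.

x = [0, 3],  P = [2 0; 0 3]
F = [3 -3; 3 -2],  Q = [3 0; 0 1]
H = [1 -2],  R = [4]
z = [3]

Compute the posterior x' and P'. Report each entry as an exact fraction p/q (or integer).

x̄ = F·x = [-9, -6]
P̄ = F·P·Fᵀ + Q = [48 36; 36 31]
y = z − H·x̄ = [0]
S = H·P̄·Hᵀ + R = [32]
K = P̄·Hᵀ·S⁻¹ = [-3/4; -13/16]
x' = x̄ + K·y = [-9, -6]
P' = (I − K·H)·P̄ = [30 33/2; 33/2 79/8]

x' = [-9, -6]
P' = [30 33/2; 33/2 79/8]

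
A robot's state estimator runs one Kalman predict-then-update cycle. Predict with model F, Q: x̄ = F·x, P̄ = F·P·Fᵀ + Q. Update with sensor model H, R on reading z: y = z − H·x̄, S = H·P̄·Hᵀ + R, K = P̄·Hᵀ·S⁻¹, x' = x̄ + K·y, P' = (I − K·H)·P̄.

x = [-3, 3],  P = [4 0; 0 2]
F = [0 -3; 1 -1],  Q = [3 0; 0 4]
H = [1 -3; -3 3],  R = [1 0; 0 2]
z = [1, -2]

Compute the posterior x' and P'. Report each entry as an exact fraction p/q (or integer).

x' = [96/941, -390/941]
P' = [4740/6587 2622/6587; 2622/6587 1934/6587]

x̄ = F·x = [-9, -6]
P̄ = F·P·Fᵀ + Q = [21 6; 6 10]
y = z − H·x̄ = [-8, -11]
S = H·P̄·Hᵀ + R = [76 -81; -81 173]
K = P̄·Hᵀ·S⁻¹ = [-3126/6587 -3177/6587; -3180/6587 -1032/6587]
x' = x̄ + K·y = [96/941, -390/941]
P' = (I − K·H)·P̄ = [4740/6587 2622/6587; 2622/6587 1934/6587]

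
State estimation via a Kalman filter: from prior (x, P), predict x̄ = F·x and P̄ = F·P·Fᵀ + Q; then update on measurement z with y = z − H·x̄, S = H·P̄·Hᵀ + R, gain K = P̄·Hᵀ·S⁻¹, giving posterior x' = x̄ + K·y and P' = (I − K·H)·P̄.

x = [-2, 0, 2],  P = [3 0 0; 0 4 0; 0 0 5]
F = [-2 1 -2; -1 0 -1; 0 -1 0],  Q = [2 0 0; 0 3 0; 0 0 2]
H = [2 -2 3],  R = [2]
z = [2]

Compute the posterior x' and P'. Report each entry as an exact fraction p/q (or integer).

x' = [16/19, 5/19, 5/19]
P' = [466/19 224/19 -156/19; 224/19 184/19 -25/19; -156/19 -25/19 89/19]

x̄ = F·x = [0, 0, 0]
P̄ = F·P·Fᵀ + Q = [38 16 -4; 16 11 0; -4 0 6]
y = z − H·x̄ = [2]
S = H·P̄·Hᵀ + R = [76]
K = P̄·Hᵀ·S⁻¹ = [8/19; 5/38; 5/38]
x' = x̄ + K·y = [16/19, 5/19, 5/19]
P' = (I − K·H)·P̄ = [466/19 224/19 -156/19; 224/19 184/19 -25/19; -156/19 -25/19 89/19]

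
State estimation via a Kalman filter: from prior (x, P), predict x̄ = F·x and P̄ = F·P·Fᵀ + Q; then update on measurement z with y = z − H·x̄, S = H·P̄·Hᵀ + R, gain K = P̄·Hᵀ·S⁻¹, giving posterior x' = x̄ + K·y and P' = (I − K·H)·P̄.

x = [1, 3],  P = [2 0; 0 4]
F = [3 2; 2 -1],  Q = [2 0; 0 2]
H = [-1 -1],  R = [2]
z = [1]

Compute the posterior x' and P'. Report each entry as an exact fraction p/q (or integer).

x̄ = F·x = [9, -1]
P̄ = F·P·Fᵀ + Q = [36 4; 4 14]
y = z − H·x̄ = [9]
S = H·P̄·Hᵀ + R = [60]
K = P̄·Hᵀ·S⁻¹ = [-2/3; -3/10]
x' = x̄ + K·y = [3, -37/10]
P' = (I − K·H)·P̄ = [28/3 -8; -8 43/5]

x' = [3, -37/10]
P' = [28/3 -8; -8 43/5]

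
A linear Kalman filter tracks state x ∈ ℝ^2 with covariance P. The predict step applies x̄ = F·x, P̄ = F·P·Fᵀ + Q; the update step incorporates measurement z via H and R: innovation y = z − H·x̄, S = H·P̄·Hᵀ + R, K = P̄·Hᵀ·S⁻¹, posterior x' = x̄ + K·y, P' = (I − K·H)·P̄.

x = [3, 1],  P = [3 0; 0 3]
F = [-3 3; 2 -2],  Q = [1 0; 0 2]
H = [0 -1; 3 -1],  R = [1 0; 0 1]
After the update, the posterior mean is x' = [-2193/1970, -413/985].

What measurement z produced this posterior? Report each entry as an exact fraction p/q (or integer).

x̄ = F·x = [-6, 4]
P̄ = F·P·Fᵀ + Q = [55 -36; -36 26]
S = H·P̄·Hᵀ + R = [27 134; 134 738]
K = P̄·Hᵀ·S⁻¹ = [-183/985 603/1970; -616/985 -67/985]
x' − x̄ = [9627/1970, -4353/985] = K·y
y = (KᵀK)⁻¹·Kᵀ·(x' − x̄) = [5, 19]
z = y + H·x̄ = [5, 19] + [-4, -22] = [1, -3]

z = [1, -3]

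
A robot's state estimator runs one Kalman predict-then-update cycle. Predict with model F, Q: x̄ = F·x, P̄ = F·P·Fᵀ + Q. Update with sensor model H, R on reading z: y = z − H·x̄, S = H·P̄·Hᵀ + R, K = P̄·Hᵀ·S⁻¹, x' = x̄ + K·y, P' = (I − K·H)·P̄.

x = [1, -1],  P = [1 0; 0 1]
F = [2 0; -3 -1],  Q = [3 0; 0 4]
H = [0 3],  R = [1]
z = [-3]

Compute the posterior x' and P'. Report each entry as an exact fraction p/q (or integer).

x' = [200/127, -128/127]
P' = [565/127 -6/127; -6/127 14/127]

x̄ = F·x = [2, -2]
P̄ = F·P·Fᵀ + Q = [7 -6; -6 14]
y = z − H·x̄ = [3]
S = H·P̄·Hᵀ + R = [127]
K = P̄·Hᵀ·S⁻¹ = [-18/127; 42/127]
x' = x̄ + K·y = [200/127, -128/127]
P' = (I − K·H)·P̄ = [565/127 -6/127; -6/127 14/127]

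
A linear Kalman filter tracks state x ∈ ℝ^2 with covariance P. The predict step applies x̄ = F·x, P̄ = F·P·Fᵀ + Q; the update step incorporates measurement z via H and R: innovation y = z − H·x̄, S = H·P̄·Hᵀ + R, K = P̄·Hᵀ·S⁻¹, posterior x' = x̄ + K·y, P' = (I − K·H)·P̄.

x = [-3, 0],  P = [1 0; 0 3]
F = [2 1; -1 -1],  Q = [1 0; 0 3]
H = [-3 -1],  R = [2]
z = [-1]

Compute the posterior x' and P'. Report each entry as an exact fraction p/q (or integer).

x' = [-2/51, 25/51]
P' = [47/51 -103/51; -103/51 293/51]

x̄ = F·x = [-6, 3]
P̄ = F·P·Fᵀ + Q = [8 -5; -5 7]
y = z − H·x̄ = [-16]
S = H·P̄·Hᵀ + R = [51]
K = P̄·Hᵀ·S⁻¹ = [-19/51; 8/51]
x' = x̄ + K·y = [-2/51, 25/51]
P' = (I − K·H)·P̄ = [47/51 -103/51; -103/51 293/51]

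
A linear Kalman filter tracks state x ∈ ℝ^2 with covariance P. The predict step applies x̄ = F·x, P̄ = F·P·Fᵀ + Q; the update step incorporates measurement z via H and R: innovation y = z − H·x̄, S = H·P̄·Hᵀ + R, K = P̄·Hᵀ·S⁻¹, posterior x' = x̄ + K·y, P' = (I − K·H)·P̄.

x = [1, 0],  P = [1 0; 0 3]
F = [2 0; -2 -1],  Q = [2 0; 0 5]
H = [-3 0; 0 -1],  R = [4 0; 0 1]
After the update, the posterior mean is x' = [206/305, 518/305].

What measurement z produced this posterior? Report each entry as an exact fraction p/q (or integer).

z = [-2, -2]

x̄ = F·x = [2, -2]
P̄ = F·P·Fᵀ + Q = [6 -4; -4 12]
S = H·P̄·Hᵀ + R = [58 -12; -12 13]
K = P̄·Hᵀ·S⁻¹ = [-93/305 8/305; 6/305 -276/305]
x' − x̄ = [-404/305, 1128/305] = K·y
y = (KᵀK)⁻¹·Kᵀ·(x' − x̄) = [4, -4]
z = y + H·x̄ = [4, -4] + [-6, 2] = [-2, -2]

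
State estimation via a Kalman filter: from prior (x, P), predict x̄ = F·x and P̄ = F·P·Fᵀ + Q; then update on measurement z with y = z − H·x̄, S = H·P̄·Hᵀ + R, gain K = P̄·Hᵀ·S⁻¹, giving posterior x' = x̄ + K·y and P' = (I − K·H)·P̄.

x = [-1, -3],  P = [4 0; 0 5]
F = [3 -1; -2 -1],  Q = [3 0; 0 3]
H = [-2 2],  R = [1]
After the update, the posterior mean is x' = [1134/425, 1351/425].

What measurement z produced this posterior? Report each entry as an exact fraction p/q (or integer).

z = [1]

x̄ = F·x = [0, 5]
P̄ = F·P·Fᵀ + Q = [44 -19; -19 24]
S = H·P̄·Hᵀ + R = [425]
K = P̄·Hᵀ·S⁻¹ = [-126/425; 86/425]
x' − x̄ = [1134/425, -774/425] = K·y
y = (KᵀK)⁻¹·Kᵀ·(x' − x̄) = [-9]
z = y + H·x̄ = [-9] + [10] = [1]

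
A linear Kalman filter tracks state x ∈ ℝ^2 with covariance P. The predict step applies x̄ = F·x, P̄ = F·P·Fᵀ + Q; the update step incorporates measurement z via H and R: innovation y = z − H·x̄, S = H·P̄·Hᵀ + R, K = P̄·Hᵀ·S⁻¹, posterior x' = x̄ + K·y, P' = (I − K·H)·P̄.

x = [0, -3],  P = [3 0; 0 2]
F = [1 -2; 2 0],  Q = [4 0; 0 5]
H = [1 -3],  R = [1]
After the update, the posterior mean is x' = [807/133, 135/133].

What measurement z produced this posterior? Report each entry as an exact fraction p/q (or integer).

z = [3]

x̄ = F·x = [6, 0]
P̄ = F·P·Fᵀ + Q = [15 6; 6 17]
S = H·P̄·Hᵀ + R = [133]
K = P̄·Hᵀ·S⁻¹ = [-3/133; -45/133]
x' − x̄ = [9/133, 135/133] = K·y
y = (KᵀK)⁻¹·Kᵀ·(x' − x̄) = [-3]
z = y + H·x̄ = [-3] + [6] = [3]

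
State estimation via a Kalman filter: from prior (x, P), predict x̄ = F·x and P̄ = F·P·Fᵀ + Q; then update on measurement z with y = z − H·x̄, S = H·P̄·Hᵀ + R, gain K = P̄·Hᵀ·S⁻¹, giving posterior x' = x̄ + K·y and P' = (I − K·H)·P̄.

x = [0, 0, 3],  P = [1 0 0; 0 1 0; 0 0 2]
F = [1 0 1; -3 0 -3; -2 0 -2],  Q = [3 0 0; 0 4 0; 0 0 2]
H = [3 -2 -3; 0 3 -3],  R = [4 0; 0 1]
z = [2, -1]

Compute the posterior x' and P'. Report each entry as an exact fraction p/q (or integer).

x' = [-528/3709, -2714/3709, -1482/3709]
P' = [82794/40799 47340/40799 47022/40799; 47340/40799 35125/40799 32226/40799; 47022/40799 32226/40799 33778/40799]

x̄ = F·x = [3, -9, -6]
P̄ = F·P·Fᵀ + Q = [6 -9 -6; -9 31 18; -6 18 14]
y = z − H·x̄ = [-43, 8]
S = H·P̄·Hᵀ + R = [740 -141; -141 82]
K = P̄·Hᵀ·S⁻¹ = [3159/40799 954/40799; -6227/40799 8697/40799; -6180/40799 -4656/40799]
x' = x̄ + K·y = [-528/3709, -2714/3709, -1482/3709]
P' = (I − K·H)·P̄ = [82794/40799 47340/40799 47022/40799; 47340/40799 35125/40799 32226/40799; 47022/40799 32226/40799 33778/40799]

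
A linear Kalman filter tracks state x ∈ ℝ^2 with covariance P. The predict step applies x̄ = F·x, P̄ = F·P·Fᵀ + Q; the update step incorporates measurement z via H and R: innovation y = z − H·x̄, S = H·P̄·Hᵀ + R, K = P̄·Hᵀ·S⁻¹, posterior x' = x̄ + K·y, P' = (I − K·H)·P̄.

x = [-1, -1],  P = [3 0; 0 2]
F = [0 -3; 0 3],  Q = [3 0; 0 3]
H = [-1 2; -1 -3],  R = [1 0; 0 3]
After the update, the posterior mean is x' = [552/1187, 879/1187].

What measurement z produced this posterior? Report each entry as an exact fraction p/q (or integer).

x̄ = F·x = [3, -3]
P̄ = F·P·Fᵀ + Q = [21 -18; -18 21]
S = H·P̄·Hᵀ + R = [178 -123; -123 105]
K = P̄·Hᵀ·S⁻¹ = [-642/1187 -379/1187; 255/1187 -210/1187]
x' − x̄ = [-3009/1187, 4440/1187] = K·y
y = (KᵀK)⁻¹·Kᵀ·(x' − x̄) = [10, -9]
z = y + H·x̄ = [10, -9] + [-9, 6] = [1, -3]

z = [1, -3]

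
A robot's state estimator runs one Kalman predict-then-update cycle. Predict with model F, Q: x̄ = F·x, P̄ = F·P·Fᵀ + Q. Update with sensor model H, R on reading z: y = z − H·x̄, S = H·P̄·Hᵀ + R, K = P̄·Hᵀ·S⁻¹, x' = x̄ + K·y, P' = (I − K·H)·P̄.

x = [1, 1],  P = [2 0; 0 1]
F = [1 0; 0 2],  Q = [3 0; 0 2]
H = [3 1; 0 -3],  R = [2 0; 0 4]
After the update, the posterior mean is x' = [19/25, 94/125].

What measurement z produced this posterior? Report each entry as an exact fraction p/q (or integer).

z = [3, -2]

x̄ = F·x = [1, 2]
P̄ = F·P·Fᵀ + Q = [5 0; 0 6]
S = H·P̄·Hᵀ + R = [53 -18; -18 58]
K = P̄·Hᵀ·S⁻¹ = [87/275 27/275; 12/1375 -423/1375]
x' − x̄ = [-6/25, -156/125] = K·y
y = (KᵀK)⁻¹·Kᵀ·(x' − x̄) = [-2, 4]
z = y + H·x̄ = [-2, 4] + [5, -6] = [3, -2]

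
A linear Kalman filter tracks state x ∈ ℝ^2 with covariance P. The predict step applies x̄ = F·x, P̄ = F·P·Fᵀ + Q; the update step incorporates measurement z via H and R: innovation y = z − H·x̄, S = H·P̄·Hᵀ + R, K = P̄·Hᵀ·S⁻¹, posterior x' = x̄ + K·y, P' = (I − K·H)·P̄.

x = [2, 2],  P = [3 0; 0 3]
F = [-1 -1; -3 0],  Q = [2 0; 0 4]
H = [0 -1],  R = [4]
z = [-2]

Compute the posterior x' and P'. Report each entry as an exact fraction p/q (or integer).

x' = [-68/35, 38/35]
P' = [199/35 36/35; 36/35 124/35]

x̄ = F·x = [-4, -6]
P̄ = F·P·Fᵀ + Q = [8 9; 9 31]
y = z − H·x̄ = [-8]
S = H·P̄·Hᵀ + R = [35]
K = P̄·Hᵀ·S⁻¹ = [-9/35; -31/35]
x' = x̄ + K·y = [-68/35, 38/35]
P' = (I − K·H)·P̄ = [199/35 36/35; 36/35 124/35]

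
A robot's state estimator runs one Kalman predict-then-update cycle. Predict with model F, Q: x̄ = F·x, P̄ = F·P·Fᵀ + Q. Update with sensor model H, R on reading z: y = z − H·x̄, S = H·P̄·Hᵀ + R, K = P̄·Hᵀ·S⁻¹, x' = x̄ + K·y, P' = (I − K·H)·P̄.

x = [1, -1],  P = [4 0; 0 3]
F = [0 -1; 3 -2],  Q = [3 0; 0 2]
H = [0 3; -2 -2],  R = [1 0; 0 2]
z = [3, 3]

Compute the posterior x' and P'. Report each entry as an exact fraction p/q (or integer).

x̄ = F·x = [1, 5]
P̄ = F·P·Fᵀ + Q = [6 6; 6 50]
y = z − H·x̄ = [-12, 15]
S = H·P̄·Hᵀ + R = [451 -336; -336 274]
K = P̄·Hᵀ·S⁻¹ = [-1566/5339 -2388/5339; 1734/5339 -56/5339]
x' = x̄ + K·y = [-11689/5339, 5047/5339]
P' = (I − K·H)·P̄ = [2910/5339 -522/5339; -522/5339 578/5339]

x' = [-11689/5339, 5047/5339]
P' = [2910/5339 -522/5339; -522/5339 578/5339]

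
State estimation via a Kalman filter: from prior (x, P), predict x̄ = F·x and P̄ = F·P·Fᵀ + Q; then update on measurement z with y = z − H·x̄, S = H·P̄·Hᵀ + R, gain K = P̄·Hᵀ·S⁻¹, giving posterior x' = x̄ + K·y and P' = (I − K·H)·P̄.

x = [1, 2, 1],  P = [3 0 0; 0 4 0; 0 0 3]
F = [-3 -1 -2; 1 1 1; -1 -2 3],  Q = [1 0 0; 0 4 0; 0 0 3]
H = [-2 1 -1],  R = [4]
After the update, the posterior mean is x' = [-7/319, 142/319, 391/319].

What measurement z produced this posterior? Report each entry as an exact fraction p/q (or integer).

z = [-1]

x̄ = F·x = [-7, 4, -2]
P̄ = F·P·Fᵀ + Q = [44 -19 -1; -19 14 -2; -1 -2 49]
S = H·P̄·Hᵀ + R = [319]
K = P̄·Hᵀ·S⁻¹ = [-106/319; 54/319; -49/319]
x' − x̄ = [2226/319, -1134/319, 1029/319] = K·y
y = (KᵀK)⁻¹·Kᵀ·(x' − x̄) = [-21]
z = y + H·x̄ = [-21] + [20] = [-1]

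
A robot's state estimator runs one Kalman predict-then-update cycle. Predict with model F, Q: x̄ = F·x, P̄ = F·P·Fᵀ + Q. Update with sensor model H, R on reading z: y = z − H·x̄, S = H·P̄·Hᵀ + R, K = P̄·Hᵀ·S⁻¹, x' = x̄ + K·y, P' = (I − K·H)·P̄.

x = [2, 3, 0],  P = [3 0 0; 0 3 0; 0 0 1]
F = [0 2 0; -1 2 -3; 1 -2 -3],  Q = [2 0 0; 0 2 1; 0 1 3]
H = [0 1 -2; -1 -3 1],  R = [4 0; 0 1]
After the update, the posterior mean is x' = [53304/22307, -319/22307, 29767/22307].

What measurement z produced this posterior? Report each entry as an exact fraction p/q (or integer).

z = [-3, -1]

x̄ = F·x = [6, 4, -4]
P̄ = F·P·Fᵀ + Q = [14 12 -12; 12 26 -5; -12 -5 27]
S = H·P̄·Hᵀ + R = [158 -203; -203 402]
K = P̄·Hᵀ·S⁻¹ = [1886/22307 -2488/22307; -4813/22307 -7702/22307; -12756/22307 -3445/22307]
x' − x̄ = [-80538/22307, -89547/22307, 118995/22307] = K·y
y = (KᵀK)⁻¹·Kᵀ·(x' − x̄) = [-15, 21]
z = y + H·x̄ = [-15, 21] + [12, -22] = [-3, -1]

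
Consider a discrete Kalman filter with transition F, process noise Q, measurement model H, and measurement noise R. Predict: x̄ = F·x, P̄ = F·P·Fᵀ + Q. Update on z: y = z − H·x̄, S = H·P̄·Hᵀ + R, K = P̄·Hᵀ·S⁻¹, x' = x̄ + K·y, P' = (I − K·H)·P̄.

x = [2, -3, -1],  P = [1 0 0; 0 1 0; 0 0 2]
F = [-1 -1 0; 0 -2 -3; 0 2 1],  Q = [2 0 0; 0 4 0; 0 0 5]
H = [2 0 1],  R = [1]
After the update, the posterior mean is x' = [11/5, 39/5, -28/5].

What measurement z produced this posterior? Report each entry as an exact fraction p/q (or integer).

x̄ = F·x = [1, 9, -7]
P̄ = F·P·Fᵀ + Q = [4 2 -2; 2 26 -10; -2 -10 11]
S = H·P̄·Hᵀ + R = [20]
K = P̄·Hᵀ·S⁻¹ = [3/10; -3/10; 7/20]
x' − x̄ = [6/5, -6/5, 7/5] = K·y
y = (KᵀK)⁻¹·Kᵀ·(x' − x̄) = [4]
z = y + H·x̄ = [4] + [-5] = [-1]

z = [-1]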